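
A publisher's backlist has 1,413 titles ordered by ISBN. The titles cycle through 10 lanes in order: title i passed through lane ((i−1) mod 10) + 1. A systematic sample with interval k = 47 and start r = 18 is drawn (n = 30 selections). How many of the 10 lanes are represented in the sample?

10

Consecutive selections differ by k = 47, so their lane numbers differ by 47 mod 10 = 7.
gcd(47, 10) = 1, so the sample visits 10/1 = 10 distinct residues mod 10.
Start 18 is lane 8; the lanes hit are 1, 2, 3, 4, 5, 6, 7, 8, 9, 10.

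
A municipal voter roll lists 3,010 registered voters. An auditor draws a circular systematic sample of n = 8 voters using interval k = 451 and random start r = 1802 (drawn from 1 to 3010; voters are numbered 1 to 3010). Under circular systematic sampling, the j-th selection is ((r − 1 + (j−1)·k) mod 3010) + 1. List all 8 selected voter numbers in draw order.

Selection 1: 1802
Selection 2: 1802 + 451 = 2253
Selection 3: 2253 + 451 = 2704
Selection 4: 2704 + 451 = 3155 → 3155 − 3010 = 145
Selection 5: 145 + 451 = 596
Selection 6: 596 + 451 = 1047
Selection 7: 1047 + 451 = 1498
Selection 8: 1498 + 451 = 1949

1802, 2253, 2704, 145, 596, 1047, 1498, 1949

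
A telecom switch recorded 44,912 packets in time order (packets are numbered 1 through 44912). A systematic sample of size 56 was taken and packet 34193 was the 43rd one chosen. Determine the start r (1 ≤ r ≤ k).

k = 44912/56 = 802
r = 34193 − (43−1)×802 = 34193 − 33684 = 509

509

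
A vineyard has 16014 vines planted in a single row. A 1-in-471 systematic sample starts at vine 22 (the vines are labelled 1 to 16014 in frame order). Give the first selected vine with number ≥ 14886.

k = 471
Steps past start: ⌈(14886 − 22)/471⌉ = ⌈14864/471⌉ = 32
Selected vine: 22 + 32×471 = 15094

15094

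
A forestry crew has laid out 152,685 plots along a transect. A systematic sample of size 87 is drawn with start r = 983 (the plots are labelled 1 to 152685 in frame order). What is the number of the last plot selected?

k = 152685/87 = 1755
87th selection = r + (87−1)·k = 983 + 86×1755 = 983 + 150930 = 151913

151913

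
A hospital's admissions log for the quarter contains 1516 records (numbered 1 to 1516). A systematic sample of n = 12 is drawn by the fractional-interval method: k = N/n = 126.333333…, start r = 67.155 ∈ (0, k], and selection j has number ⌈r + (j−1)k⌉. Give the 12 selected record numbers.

68, 194, 320, 447, 573, 699, 826, 952, 1078, 1205, 1331, 1457

j=1: r + 0k = 67.155 → ⌈·⌉ = 68
j=2: r + 1k = 193.488333… → ⌈·⌉ = 194
j=3: r + 2k = 319.821666… → ⌈·⌉ = 320
j=4: r + 3k = 446.155 → ⌈·⌉ = 447
j=5: r + 4k = 572.488333… → ⌈·⌉ = 573
j=6: r + 5k = 698.821666… → ⌈·⌉ = 699
j=7: r + 6k = 825.155 → ⌈·⌉ = 826
j=8: r + 7k = 951.488333… → ⌈·⌉ = 952
j=9: r + 8k = 1077.821666… → ⌈·⌉ = 1078
j=10: r + 9k = 1204.155 → ⌈·⌉ = 1205
j=11: r + 10k = 1330.488333… → ⌈·⌉ = 1331
j=12: r + 11k = 1456.821666… → ⌈·⌉ = 1457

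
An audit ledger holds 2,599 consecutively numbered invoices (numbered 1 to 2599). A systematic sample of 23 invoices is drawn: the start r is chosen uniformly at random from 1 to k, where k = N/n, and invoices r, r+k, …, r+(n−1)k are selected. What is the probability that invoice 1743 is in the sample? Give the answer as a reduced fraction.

1/113

k = 2599/23 = 113.
Invoice 1743 is selected iff r ≡ 1743 (mod 113); exactly one such r in {1,…,113}.
Inclusion probability = 1/113.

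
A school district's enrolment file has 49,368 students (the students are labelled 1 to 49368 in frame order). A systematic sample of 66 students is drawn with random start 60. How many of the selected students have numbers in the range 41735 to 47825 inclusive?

k = 49368/66 = 748
First selection ≥ 41735: 60 + ⌈(41735−60)/748⌉·748 = 60 + 56×748 = 41948
Last selection ≤ 47825: 60 + ⌊(47825−60)/748⌋·748 = 60 + 63×748 = 47184
Count = 63 − 56 + 1 = 8

8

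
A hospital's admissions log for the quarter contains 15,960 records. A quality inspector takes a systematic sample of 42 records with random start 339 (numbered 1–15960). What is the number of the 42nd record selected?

k = 15960/42 = 380
42nd selection = r + (42−1)·k = 339 + 41×380 = 339 + 15580 = 15919

15919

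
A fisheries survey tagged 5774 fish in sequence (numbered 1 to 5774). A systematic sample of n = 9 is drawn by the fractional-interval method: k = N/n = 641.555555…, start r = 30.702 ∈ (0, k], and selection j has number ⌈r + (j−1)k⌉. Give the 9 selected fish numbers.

31, 673, 1314, 1956, 2597, 3239, 3881, 4522, 5164

j=1: r + 0k = 30.702 → ⌈·⌉ = 31
j=2: r + 1k = 672.257555… → ⌈·⌉ = 673
j=3: r + 2k = 1313.813111… → ⌈·⌉ = 1314
j=4: r + 3k = 1955.368666… → ⌈·⌉ = 1956
j=5: r + 4k = 2596.924222… → ⌈·⌉ = 2597
j=6: r + 5k = 3238.479777… → ⌈·⌉ = 3239
j=7: r + 6k = 3880.035333… → ⌈·⌉ = 3881
j=8: r + 7k = 4521.590888… → ⌈·⌉ = 4522
j=9: r + 8k = 5163.146444… → ⌈·⌉ = 5164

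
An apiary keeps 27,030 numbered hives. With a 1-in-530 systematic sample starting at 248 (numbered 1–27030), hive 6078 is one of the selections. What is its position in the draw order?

12

k = 530
position = (6078 − 248)/530 + 1 = 5830/530 + 1 = 11 + 1 = 12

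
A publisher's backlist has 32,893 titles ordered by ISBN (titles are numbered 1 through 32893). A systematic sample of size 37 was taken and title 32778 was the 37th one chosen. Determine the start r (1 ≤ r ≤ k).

774

k = 32893/37 = 889
r = 32778 − (37−1)×889 = 32778 − 32004 = 774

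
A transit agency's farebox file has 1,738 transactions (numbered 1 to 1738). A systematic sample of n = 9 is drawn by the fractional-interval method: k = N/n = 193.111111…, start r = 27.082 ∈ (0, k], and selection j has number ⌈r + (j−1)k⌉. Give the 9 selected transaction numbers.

28, 221, 414, 607, 800, 993, 1186, 1379, 1572

j=1: r + 0k = 27.082 → ⌈·⌉ = 28
j=2: r + 1k = 220.193111… → ⌈·⌉ = 221
j=3: r + 2k = 413.304222… → ⌈·⌉ = 414
j=4: r + 3k = 606.415333… → ⌈·⌉ = 607
j=5: r + 4k = 799.526444… → ⌈·⌉ = 800
j=6: r + 5k = 992.637555… → ⌈·⌉ = 993
j=7: r + 6k = 1185.748666… → ⌈·⌉ = 1186
j=8: r + 7k = 1378.859777… → ⌈·⌉ = 1379
j=9: r + 8k = 1571.970888… → ⌈·⌉ = 1572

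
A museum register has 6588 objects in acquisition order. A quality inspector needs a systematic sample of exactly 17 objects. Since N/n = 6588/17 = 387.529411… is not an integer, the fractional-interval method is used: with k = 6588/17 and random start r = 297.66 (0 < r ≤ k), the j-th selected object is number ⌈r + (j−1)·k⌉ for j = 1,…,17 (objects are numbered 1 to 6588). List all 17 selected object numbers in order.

298, 686, 1073, 1461, 1848, 2236, 2623, 3011, 3398, 3786, 4173, 4561, 4949, 5336, 5724, 6111, 6499

j=1: r + 0k = 297.66 → ⌈·⌉ = 298
j=2: r + 1k = 685.189411… → ⌈·⌉ = 686
j=3: r + 2k = 1072.718823… → ⌈·⌉ = 1073
j=4: r + 3k = 1460.248235… → ⌈·⌉ = 1461
j=5: r + 4k = 1847.777647… → ⌈·⌉ = 1848
j=6: r + 5k = 2235.307058… → ⌈·⌉ = 2236
j=7: r + 6k = 2622.836470… → ⌈·⌉ = 2623
j=8: r + 7k = 3010.365882… → ⌈·⌉ = 3011
j=9: r + 8k = 3397.895294… → ⌈·⌉ = 3398
j=10: r + 9k = 3785.424705… → ⌈·⌉ = 3786
j=11: r + 10k = 4172.954117… → ⌈·⌉ = 4173
j=12: r + 11k = 4560.483529… → ⌈·⌉ = 4561
j=13: r + 12k = 4948.012941… → ⌈·⌉ = 4949
j=14: r + 13k = 5335.542352… → ⌈·⌉ = 5336
j=15: r + 14k = 5723.071764… → ⌈·⌉ = 5724
j=16: r + 15k = 6110.601176… → ⌈·⌉ = 6111
j=17: r + 16k = 6498.130588… → ⌈·⌉ = 6499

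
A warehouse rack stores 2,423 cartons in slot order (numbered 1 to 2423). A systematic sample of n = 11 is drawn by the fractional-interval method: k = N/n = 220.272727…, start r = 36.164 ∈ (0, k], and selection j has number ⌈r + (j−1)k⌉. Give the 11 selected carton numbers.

j=1: r + 0k = 36.164 → ⌈·⌉ = 37
j=2: r + 1k = 256.436727… → ⌈·⌉ = 257
j=3: r + 2k = 476.709454… → ⌈·⌉ = 477
j=4: r + 3k = 696.982181… → ⌈·⌉ = 697
j=5: r + 4k = 917.254909… → ⌈·⌉ = 918
j=6: r + 5k = 1137.527636… → ⌈·⌉ = 1138
j=7: r + 6k = 1357.800363… → ⌈·⌉ = 1358
j=8: r + 7k = 1578.073090… → ⌈·⌉ = 1579
j=9: r + 8k = 1798.345818… → ⌈·⌉ = 1799
j=10: r + 9k = 2018.618545… → ⌈·⌉ = 2019
j=11: r + 10k = 2238.891272… → ⌈·⌉ = 2239

37, 257, 477, 697, 918, 1138, 1358, 1579, 1799, 2019, 2239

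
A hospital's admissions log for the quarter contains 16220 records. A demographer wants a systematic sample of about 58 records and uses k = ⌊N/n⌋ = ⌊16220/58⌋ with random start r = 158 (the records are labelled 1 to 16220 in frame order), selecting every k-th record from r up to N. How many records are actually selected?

58

k = ⌊16220/58⌋ = 279
Achieved size = ⌊(16220 − 158)/279⌋ + 1 = ⌊16062/279⌋ + 1 = 57 + 1 = 58
(last selection: 158 + 57×279 = 16061 ≤ 16220; next would be 16340 > 16220)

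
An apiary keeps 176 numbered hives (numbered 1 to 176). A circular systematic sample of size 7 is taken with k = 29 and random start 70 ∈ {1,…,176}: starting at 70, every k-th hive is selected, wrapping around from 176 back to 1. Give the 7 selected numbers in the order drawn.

70, 99, 128, 157, 10, 39, 68

Selection 1: 70
Selection 2: 70 + 29 = 99
Selection 3: 99 + 29 = 128
Selection 4: 128 + 29 = 157
Selection 5: 157 + 29 = 186 → 186 − 176 = 10
Selection 6: 10 + 29 = 39
Selection 7: 39 + 29 = 68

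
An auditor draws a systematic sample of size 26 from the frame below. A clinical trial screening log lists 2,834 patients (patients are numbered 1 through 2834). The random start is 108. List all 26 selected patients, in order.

108, 217, 326, 435, 544, 653, 762, 871, 980, 1089, 1198, 1307, 1416, 1525, 1634, 1743, 1852, 1961, 2070, 2179, 2288, 2397, 2506, 2615, 2724, 2833

k = N/n = 2834/26 = 109
patient 1: 108
patient 2: 108 + 109 = 217
patient 3: 217 + 109 = 326
patient 4: 326 + 109 = 435
patient 5: 435 + 109 = 544
patient 6: 544 + 109 = 653
patient 7: 653 + 109 = 762
patient 8: 762 + 109 = 871
patient 9: 871 + 109 = 980
patient 10: 980 + 109 = 1089
patient 11: 1089 + 109 = 1198
patient 12: 1198 + 109 = 1307
patient 13: 1307 + 109 = 1416
patient 14: 1416 + 109 = 1525
patient 15: 1525 + 109 = 1634
patient 16: 1634 + 109 = 1743
patient 17: 1743 + 109 = 1852
patient 18: 1852 + 109 = 1961
patient 19: 1961 + 109 = 2070
patient 20: 2070 + 109 = 2179
patient 21: 2179 + 109 = 2288
patient 22: 2288 + 109 = 2397
patient 23: 2397 + 109 = 2506
patient 24: 2506 + 109 = 2615
patient 25: 2615 + 109 = 2724
patient 26: 2724 + 109 = 2833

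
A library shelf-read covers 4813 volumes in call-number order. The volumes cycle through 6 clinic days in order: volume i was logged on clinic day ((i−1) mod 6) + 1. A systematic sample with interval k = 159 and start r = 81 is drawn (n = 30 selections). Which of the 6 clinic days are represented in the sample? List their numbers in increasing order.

3, 6

Consecutive selections differ by k = 159, so their clinic day numbers differ by 159 mod 6 = 3.
gcd(159, 6) = 3, so the sample visits 6/3 = 2 distinct residues mod 6.
Start 81 is clinic day 3; the clinic days hit are 3, 6.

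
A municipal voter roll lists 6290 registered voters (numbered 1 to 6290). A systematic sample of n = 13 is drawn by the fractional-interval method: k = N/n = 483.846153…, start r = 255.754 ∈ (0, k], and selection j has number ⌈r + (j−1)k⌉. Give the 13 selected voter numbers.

256, 740, 1224, 1708, 2192, 2675, 3159, 3643, 4127, 4611, 5095, 5579, 6062

j=1: r + 0k = 255.754 → ⌈·⌉ = 256
j=2: r + 1k = 739.600153… → ⌈·⌉ = 740
j=3: r + 2k = 1223.446307… → ⌈·⌉ = 1224
j=4: r + 3k = 1707.292461… → ⌈·⌉ = 1708
j=5: r + 4k = 2191.138615… → ⌈·⌉ = 2192
j=6: r + 5k = 2674.984769… → ⌈·⌉ = 2675
j=7: r + 6k = 3158.830923… → ⌈·⌉ = 3159
j=8: r + 7k = 3642.677076… → ⌈·⌉ = 3643
j=9: r + 8k = 4126.523230… → ⌈·⌉ = 4127
j=10: r + 9k = 4610.369384… → ⌈·⌉ = 4611
j=11: r + 10k = 5094.215538… → ⌈·⌉ = 5095
j=12: r + 11k = 5578.061692… → ⌈·⌉ = 5579
j=13: r + 12k = 6061.907846… → ⌈·⌉ = 6062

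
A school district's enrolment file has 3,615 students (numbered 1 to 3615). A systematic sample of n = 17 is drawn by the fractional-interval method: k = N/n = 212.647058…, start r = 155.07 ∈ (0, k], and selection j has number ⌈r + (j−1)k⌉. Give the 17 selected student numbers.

156, 368, 581, 794, 1006, 1219, 1431, 1644, 1857, 2069, 2282, 2495, 2707, 2920, 3133, 3345, 3558

j=1: r + 0k = 155.07 → ⌈·⌉ = 156
j=2: r + 1k = 367.717058… → ⌈·⌉ = 368
j=3: r + 2k = 580.364117… → ⌈·⌉ = 581
j=4: r + 3k = 793.011176… → ⌈·⌉ = 794
j=5: r + 4k = 1005.658235… → ⌈·⌉ = 1006
j=6: r + 5k = 1218.305294… → ⌈·⌉ = 1219
j=7: r + 6k = 1430.952352… → ⌈·⌉ = 1431
j=8: r + 7k = 1643.599411… → ⌈·⌉ = 1644
j=9: r + 8k = 1856.246470… → ⌈·⌉ = 1857
j=10: r + 9k = 2068.893529… → ⌈·⌉ = 2069
j=11: r + 10k = 2281.540588… → ⌈·⌉ = 2282
j=12: r + 11k = 2494.187647… → ⌈·⌉ = 2495
j=13: r + 12k = 2706.834705… → ⌈·⌉ = 2707
j=14: r + 13k = 2919.481764… → ⌈·⌉ = 2920
j=15: r + 14k = 3132.128823… → ⌈·⌉ = 3133
j=16: r + 15k = 3344.775882… → ⌈·⌉ = 3345
j=17: r + 16k = 3557.422941… → ⌈·⌉ = 3558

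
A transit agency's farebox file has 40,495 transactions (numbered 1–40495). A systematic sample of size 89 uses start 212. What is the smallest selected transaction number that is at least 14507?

k = 40495/89 = 455
Steps past start: ⌈(14507 − 212)/455⌉ = ⌈14295/455⌉ = 32
Selected transaction: 212 + 32×455 = 14772

14772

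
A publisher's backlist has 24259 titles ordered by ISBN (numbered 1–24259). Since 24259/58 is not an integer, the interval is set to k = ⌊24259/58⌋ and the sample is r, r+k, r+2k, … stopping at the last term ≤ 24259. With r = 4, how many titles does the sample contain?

k = ⌊24259/58⌋ = 418
Achieved size = ⌊(24259 − 4)/418⌋ + 1 = ⌊24255/418⌋ + 1 = 58 + 1 = 59
(last selection: 4 + 58×418 = 24248 ≤ 24259; next would be 24666 > 24259)

59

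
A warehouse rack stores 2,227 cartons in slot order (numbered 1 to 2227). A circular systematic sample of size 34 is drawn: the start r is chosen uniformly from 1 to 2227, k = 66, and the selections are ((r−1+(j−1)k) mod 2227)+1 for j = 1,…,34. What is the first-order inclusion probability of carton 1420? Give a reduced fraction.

2/131

For each position j, as r ranges over 1…2227 the j-th selection hits every carton exactly once, so carton 1420 is selected for exactly 34 of the 2227 starts.
Inclusion probability = 34/2227 = 2/131.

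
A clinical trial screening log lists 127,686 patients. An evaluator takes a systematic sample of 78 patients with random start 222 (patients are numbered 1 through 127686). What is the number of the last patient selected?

k = 127686/78 = 1637
78th selection = r + (78−1)·k = 222 + 77×1637 = 222 + 126049 = 126271

126271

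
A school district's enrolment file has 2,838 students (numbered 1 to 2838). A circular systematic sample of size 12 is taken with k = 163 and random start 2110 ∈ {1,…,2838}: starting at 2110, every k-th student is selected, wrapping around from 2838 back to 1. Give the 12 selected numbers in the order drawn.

2110, 2273, 2436, 2599, 2762, 87, 250, 413, 576, 739, 902, 1065

Selection 1: 2110
Selection 2: 2110 + 163 = 2273
Selection 3: 2273 + 163 = 2436
Selection 4: 2436 + 163 = 2599
Selection 5: 2599 + 163 = 2762
Selection 6: 2762 + 163 = 2925 → 2925 − 2838 = 87
Selection 7: 87 + 163 = 250
Selection 8: 250 + 163 = 413
Selection 9: 413 + 163 = 576
Selection 10: 576 + 163 = 739
Selection 11: 739 + 163 = 902
Selection 12: 902 + 163 = 1065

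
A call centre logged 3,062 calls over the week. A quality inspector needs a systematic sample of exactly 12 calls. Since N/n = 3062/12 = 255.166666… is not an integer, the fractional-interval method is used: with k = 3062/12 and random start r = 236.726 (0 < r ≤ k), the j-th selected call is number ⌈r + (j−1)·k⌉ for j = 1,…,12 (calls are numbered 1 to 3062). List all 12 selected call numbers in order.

j=1: r + 0k = 236.726 → ⌈·⌉ = 237
j=2: r + 1k = 491.892666… → ⌈·⌉ = 492
j=3: r + 2k = 747.059333… → ⌈·⌉ = 748
j=4: r + 3k = 1002.226 → ⌈·⌉ = 1003
j=5: r + 4k = 1257.392666… → ⌈·⌉ = 1258
j=6: r + 5k = 1512.559333… → ⌈·⌉ = 1513
j=7: r + 6k = 1767.726 → ⌈·⌉ = 1768
j=8: r + 7k = 2022.892666… → ⌈·⌉ = 2023
j=9: r + 8k = 2278.059333… → ⌈·⌉ = 2279
j=10: r + 9k = 2533.226 → ⌈·⌉ = 2534
j=11: r + 10k = 2788.392666… → ⌈·⌉ = 2789
j=12: r + 11k = 3043.559333… → ⌈·⌉ = 3044

237, 492, 748, 1003, 1258, 1513, 1768, 2023, 2279, 2534, 2789, 3044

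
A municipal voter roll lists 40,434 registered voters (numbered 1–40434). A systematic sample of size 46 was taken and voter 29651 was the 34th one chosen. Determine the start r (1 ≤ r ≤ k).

644

k = 40434/46 = 879
r = 29651 − (34−1)×879 = 29651 − 29007 = 644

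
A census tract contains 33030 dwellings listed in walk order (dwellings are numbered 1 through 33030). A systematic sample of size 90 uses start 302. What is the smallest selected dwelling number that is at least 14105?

14248

k = 33030/90 = 367
Steps past start: ⌈(14105 − 302)/367⌉ = ⌈13803/367⌉ = 38
Selected dwelling: 302 + 38×367 = 14248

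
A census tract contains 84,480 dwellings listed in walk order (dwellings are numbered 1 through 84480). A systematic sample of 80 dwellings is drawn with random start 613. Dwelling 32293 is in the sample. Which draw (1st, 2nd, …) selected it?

31

k = 84480/80 = 1056
position = (32293 − 613)/1056 + 1 = 31680/1056 + 1 = 30 + 1 = 31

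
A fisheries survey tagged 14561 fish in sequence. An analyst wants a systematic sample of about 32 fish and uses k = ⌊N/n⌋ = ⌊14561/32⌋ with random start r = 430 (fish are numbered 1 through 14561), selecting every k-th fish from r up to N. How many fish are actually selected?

k = ⌊14561/32⌋ = 455
Achieved size = ⌊(14561 − 430)/455⌋ + 1 = ⌊14131/455⌋ + 1 = 31 + 1 = 32
(last selection: 430 + 31×455 = 14535 ≤ 14561; next would be 14990 > 14561)

32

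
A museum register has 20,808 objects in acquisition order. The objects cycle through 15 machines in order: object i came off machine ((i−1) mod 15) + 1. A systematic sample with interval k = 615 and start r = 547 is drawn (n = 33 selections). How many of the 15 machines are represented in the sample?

1

Consecutive selections differ by k = 615, so their machine numbers differ by 615 mod 15 = 0.
gcd(615, 15) = 15, so the sample visits 15/15 = 1 distinct residues mod 15.
Start 547 is machine 7; the machines hit are 7.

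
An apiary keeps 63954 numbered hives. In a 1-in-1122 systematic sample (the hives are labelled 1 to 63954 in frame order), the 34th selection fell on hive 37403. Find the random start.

k = 1122
r = 37403 − (34−1)×1122 = 37403 − 37026 = 377

377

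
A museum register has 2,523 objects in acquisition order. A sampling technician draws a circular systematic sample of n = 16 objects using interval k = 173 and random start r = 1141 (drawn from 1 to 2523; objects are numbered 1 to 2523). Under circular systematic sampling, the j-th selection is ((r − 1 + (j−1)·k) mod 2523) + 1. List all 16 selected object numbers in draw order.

Selection 1: 1141
Selection 2: 1141 + 173 = 1314
Selection 3: 1314 + 173 = 1487
Selection 4: 1487 + 173 = 1660
Selection 5: 1660 + 173 = 1833
Selection 6: 1833 + 173 = 2006
Selection 7: 2006 + 173 = 2179
Selection 8: 2179 + 173 = 2352
Selection 9: 2352 + 173 = 2525 → 2525 − 2523 = 2
Selection 10: 2 + 173 = 175
Selection 11: 175 + 173 = 348
Selection 12: 348 + 173 = 521
Selection 13: 521 + 173 = 694
Selection 14: 694 + 173 = 867
Selection 15: 867 + 173 = 1040
Selection 16: 1040 + 173 = 1213

1141, 1314, 1487, 1660, 1833, 2006, 2179, 2352, 2, 175, 348, 521, 694, 867, 1040, 1213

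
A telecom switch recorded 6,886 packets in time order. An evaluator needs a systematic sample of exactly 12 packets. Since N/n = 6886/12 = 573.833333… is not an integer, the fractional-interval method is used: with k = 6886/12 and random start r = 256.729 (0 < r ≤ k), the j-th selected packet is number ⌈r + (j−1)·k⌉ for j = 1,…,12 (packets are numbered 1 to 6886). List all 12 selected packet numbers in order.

j=1: r + 0k = 256.729 → ⌈·⌉ = 257
j=2: r + 1k = 830.562333… → ⌈·⌉ = 831
j=3: r + 2k = 1404.395666… → ⌈·⌉ = 1405
j=4: r + 3k = 1978.229 → ⌈·⌉ = 1979
j=5: r + 4k = 2552.062333… → ⌈·⌉ = 2553
j=6: r + 5k = 3125.895666… → ⌈·⌉ = 3126
j=7: r + 6k = 3699.729 → ⌈·⌉ = 3700
j=8: r + 7k = 4273.562333… → ⌈·⌉ = 4274
j=9: r + 8k = 4847.395666… → ⌈·⌉ = 4848
j=10: r + 9k = 5421.229 → ⌈·⌉ = 5422
j=11: r + 10k = 5995.062333… → ⌈·⌉ = 5996
j=12: r + 11k = 6568.895666… → ⌈·⌉ = 6569

257, 831, 1405, 1979, 2553, 3126, 3700, 4274, 4848, 5422, 5996, 6569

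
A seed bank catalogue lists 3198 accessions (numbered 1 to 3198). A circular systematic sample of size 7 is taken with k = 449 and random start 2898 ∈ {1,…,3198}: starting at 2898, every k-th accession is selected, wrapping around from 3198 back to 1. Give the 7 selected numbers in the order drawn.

2898, 149, 598, 1047, 1496, 1945, 2394

Selection 1: 2898
Selection 2: 2898 + 449 = 3347 → 3347 − 3198 = 149
Selection 3: 149 + 449 = 598
Selection 4: 598 + 449 = 1047
Selection 5: 1047 + 449 = 1496
Selection 6: 1496 + 449 = 1945
Selection 7: 1945 + 449 = 2394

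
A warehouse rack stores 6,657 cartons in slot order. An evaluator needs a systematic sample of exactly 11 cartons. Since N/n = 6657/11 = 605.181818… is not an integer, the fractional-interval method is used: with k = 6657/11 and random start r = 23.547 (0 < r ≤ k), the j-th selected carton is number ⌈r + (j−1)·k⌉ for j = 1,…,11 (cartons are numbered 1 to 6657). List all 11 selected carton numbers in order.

j=1: r + 0k = 23.547 → ⌈·⌉ = 24
j=2: r + 1k = 628.728818… → ⌈·⌉ = 629
j=3: r + 2k = 1233.910636… → ⌈·⌉ = 1234
j=4: r + 3k = 1839.092454… → ⌈·⌉ = 1840
j=5: r + 4k = 2444.274272… → ⌈·⌉ = 2445
j=6: r + 5k = 3049.456090… → ⌈·⌉ = 3050
j=7: r + 6k = 3654.637909… → ⌈·⌉ = 3655
j=8: r + 7k = 4259.819727… → ⌈·⌉ = 4260
j=9: r + 8k = 4865.001545… → ⌈·⌉ = 4866
j=10: r + 9k = 5470.183363… → ⌈·⌉ = 5471
j=11: r + 10k = 6075.365181… → ⌈·⌉ = 6076

24, 629, 1234, 1840, 2445, 3050, 3655, 4260, 4866, 5471, 6076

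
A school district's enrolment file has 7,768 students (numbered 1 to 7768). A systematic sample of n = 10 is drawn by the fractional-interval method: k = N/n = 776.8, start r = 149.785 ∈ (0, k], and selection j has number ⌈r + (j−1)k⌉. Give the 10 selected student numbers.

150, 927, 1704, 2481, 3257, 4034, 4811, 5588, 6365, 7141

j=1: r + 0k = 149.785 → ⌈·⌉ = 150
j=2: r + 1k = 926.585 → ⌈·⌉ = 927
j=3: r + 2k = 1703.385 → ⌈·⌉ = 1704
j=4: r + 3k = 2480.185 → ⌈·⌉ = 2481
j=5: r + 4k = 3256.985 → ⌈·⌉ = 3257
j=6: r + 5k = 4033.785 → ⌈·⌉ = 4034
j=7: r + 6k = 4810.585 → ⌈·⌉ = 4811
j=8: r + 7k = 5587.385 → ⌈·⌉ = 5588
j=9: r + 8k = 6364.185 → ⌈·⌉ = 6365
j=10: r + 9k = 7140.985 → ⌈·⌉ = 7141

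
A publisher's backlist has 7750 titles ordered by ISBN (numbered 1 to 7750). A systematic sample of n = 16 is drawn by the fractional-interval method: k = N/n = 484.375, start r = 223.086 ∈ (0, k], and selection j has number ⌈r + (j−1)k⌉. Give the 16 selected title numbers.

j=1: r + 0k = 223.086 → ⌈·⌉ = 224
j=2: r + 1k = 707.461 → ⌈·⌉ = 708
j=3: r + 2k = 1191.836 → ⌈·⌉ = 1192
j=4: r + 3k = 1676.211 → ⌈·⌉ = 1677
j=5: r + 4k = 2160.586 → ⌈·⌉ = 2161
j=6: r + 5k = 2644.961 → ⌈·⌉ = 2645
j=7: r + 6k = 3129.336 → ⌈·⌉ = 3130
j=8: r + 7k = 3613.711 → ⌈·⌉ = 3614
j=9: r + 8k = 4098.086 → ⌈·⌉ = 4099
j=10: r + 9k = 4582.461 → ⌈·⌉ = 4583
j=11: r + 10k = 5066.836 → ⌈·⌉ = 5067
j=12: r + 11k = 5551.211 → ⌈·⌉ = 5552
j=13: r + 12k = 6035.586 → ⌈·⌉ = 6036
j=14: r + 13k = 6519.961 → ⌈·⌉ = 6520
j=15: r + 14k = 7004.336 → ⌈·⌉ = 7005
j=16: r + 15k = 7488.711 → ⌈·⌉ = 7489

224, 708, 1192, 1677, 2161, 2645, 3130, 3614, 4099, 4583, 5067, 5552, 6036, 6520, 7005, 7489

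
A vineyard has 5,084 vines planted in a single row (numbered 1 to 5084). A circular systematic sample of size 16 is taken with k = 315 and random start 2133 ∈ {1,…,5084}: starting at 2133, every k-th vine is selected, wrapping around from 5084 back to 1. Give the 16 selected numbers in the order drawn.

Selection 1: 2133
Selection 2: 2133 + 315 = 2448
Selection 3: 2448 + 315 = 2763
Selection 4: 2763 + 315 = 3078
Selection 5: 3078 + 315 = 3393
Selection 6: 3393 + 315 = 3708
Selection 7: 3708 + 315 = 4023
Selection 8: 4023 + 315 = 4338
Selection 9: 4338 + 315 = 4653
Selection 10: 4653 + 315 = 4968
Selection 11: 4968 + 315 = 5283 → 5283 − 5084 = 199
Selection 12: 199 + 315 = 514
Selection 13: 514 + 315 = 829
Selection 14: 829 + 315 = 1144
Selection 15: 1144 + 315 = 1459
Selection 16: 1459 + 315 = 1774

2133, 2448, 2763, 3078, 3393, 3708, 4023, 4338, 4653, 4968, 199, 514, 829, 1144, 1459, 1774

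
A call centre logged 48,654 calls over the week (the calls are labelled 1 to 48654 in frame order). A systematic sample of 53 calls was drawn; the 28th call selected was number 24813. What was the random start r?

27

k = 48654/53 = 918
r = 24813 − (28−1)×918 = 24813 − 24786 = 27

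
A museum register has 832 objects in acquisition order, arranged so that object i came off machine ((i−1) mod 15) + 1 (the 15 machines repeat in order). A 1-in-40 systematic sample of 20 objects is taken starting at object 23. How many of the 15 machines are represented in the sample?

Consecutive selections differ by k = 40, so their machine numbers differ by 40 mod 15 = 10.
gcd(40, 15) = 5, so the sample visits 15/5 = 3 distinct residues mod 15.
Start 23 is machine 8; the machines hit are 3, 8, 13.

3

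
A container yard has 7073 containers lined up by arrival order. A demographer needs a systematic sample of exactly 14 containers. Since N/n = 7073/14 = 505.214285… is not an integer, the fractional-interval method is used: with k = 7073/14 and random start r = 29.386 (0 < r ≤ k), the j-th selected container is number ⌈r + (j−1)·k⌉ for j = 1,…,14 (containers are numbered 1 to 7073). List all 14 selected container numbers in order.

j=1: r + 0k = 29.386 → ⌈·⌉ = 30
j=2: r + 1k = 534.600285… → ⌈·⌉ = 535
j=3: r + 2k = 1039.814571… → ⌈·⌉ = 1040
j=4: r + 3k = 1545.028857… → ⌈·⌉ = 1546
j=5: r + 4k = 2050.243142… → ⌈·⌉ = 2051
j=6: r + 5k = 2555.457428… → ⌈·⌉ = 2556
j=7: r + 6k = 3060.671714… → ⌈·⌉ = 3061
j=8: r + 7k = 3565.886 → ⌈·⌉ = 3566
j=9: r + 8k = 4071.100285… → ⌈·⌉ = 4072
j=10: r + 9k = 4576.314571… → ⌈·⌉ = 4577
j=11: r + 10k = 5081.528857… → ⌈·⌉ = 5082
j=12: r + 11k = 5586.743142… → ⌈·⌉ = 5587
j=13: r + 12k = 6091.957428… → ⌈·⌉ = 6092
j=14: r + 13k = 6597.171714… → ⌈·⌉ = 6598

30, 535, 1040, 1546, 2051, 2556, 3061, 3566, 4072, 4577, 5082, 5587, 6092, 6598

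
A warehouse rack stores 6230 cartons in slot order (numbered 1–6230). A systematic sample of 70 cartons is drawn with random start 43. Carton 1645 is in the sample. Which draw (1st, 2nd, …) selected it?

k = 6230/70 = 89
position = (1645 − 43)/89 + 1 = 1602/89 + 1 = 18 + 1 = 19

19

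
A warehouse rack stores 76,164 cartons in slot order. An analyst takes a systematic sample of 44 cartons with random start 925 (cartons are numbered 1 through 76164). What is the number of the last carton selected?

75358

k = 76164/44 = 1731
44th selection = r + (44−1)·k = 925 + 43×1731 = 925 + 74433 = 75358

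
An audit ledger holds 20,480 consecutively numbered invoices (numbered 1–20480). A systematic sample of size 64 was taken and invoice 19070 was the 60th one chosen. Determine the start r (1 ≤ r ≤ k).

190

k = 20480/64 = 320
r = 19070 − (60−1)×320 = 19070 − 18880 = 190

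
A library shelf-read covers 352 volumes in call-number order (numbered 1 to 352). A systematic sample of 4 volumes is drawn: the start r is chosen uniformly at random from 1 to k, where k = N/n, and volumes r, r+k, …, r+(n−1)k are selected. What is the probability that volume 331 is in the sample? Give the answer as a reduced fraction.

1/88

k = 352/4 = 88.
Volume 331 is selected iff r ≡ 331 (mod 88); exactly one such r in {1,…,88}.
Inclusion probability = 1/88.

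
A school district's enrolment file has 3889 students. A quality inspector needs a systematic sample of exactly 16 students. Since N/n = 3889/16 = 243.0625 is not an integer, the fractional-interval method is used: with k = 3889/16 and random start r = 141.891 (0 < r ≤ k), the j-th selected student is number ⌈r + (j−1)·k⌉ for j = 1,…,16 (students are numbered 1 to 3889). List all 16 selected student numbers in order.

j=1: r + 0k = 141.891 → ⌈·⌉ = 142
j=2: r + 1k = 384.9535 → ⌈·⌉ = 385
j=3: r + 2k = 628.016 → ⌈·⌉ = 629
j=4: r + 3k = 871.0785 → ⌈·⌉ = 872
j=5: r + 4k = 1114.141 → ⌈·⌉ = 1115
j=6: r + 5k = 1357.2035 → ⌈·⌉ = 1358
j=7: r + 6k = 1600.266 → ⌈·⌉ = 1601
j=8: r + 7k = 1843.3285 → ⌈·⌉ = 1844
j=9: r + 8k = 2086.391 → ⌈·⌉ = 2087
j=10: r + 9k = 2329.4535 → ⌈·⌉ = 2330
j=11: r + 10k = 2572.516 → ⌈·⌉ = 2573
j=12: r + 11k = 2815.5785 → ⌈·⌉ = 2816
j=13: r + 12k = 3058.641 → ⌈·⌉ = 3059
j=14: r + 13k = 3301.7035 → ⌈·⌉ = 3302
j=15: r + 14k = 3544.766 → ⌈·⌉ = 3545
j=16: r + 15k = 3787.8285 → ⌈·⌉ = 3788

142, 385, 629, 872, 1115, 1358, 1601, 1844, 2087, 2330, 2573, 2816, 3059, 3302, 3545, 3788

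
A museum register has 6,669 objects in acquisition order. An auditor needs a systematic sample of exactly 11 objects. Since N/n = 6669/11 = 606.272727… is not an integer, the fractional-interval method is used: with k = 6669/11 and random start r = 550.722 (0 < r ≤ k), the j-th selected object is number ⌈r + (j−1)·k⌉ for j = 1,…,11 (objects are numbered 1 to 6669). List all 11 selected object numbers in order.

j=1: r + 0k = 550.722 → ⌈·⌉ = 551
j=2: r + 1k = 1156.994727… → ⌈·⌉ = 1157
j=3: r + 2k = 1763.267454… → ⌈·⌉ = 1764
j=4: r + 3k = 2369.540181… → ⌈·⌉ = 2370
j=5: r + 4k = 2975.812909… → ⌈·⌉ = 2976
j=6: r + 5k = 3582.085636… → ⌈·⌉ = 3583
j=7: r + 6k = 4188.358363… → ⌈·⌉ = 4189
j=8: r + 7k = 4794.631090… → ⌈·⌉ = 4795
j=9: r + 8k = 5400.903818… → ⌈·⌉ = 5401
j=10: r + 9k = 6007.176545… → ⌈·⌉ = 6008
j=11: r + 10k = 6613.449272… → ⌈·⌉ = 6614

551, 1157, 1764, 2370, 2976, 3583, 4189, 4795, 5401, 6008, 6614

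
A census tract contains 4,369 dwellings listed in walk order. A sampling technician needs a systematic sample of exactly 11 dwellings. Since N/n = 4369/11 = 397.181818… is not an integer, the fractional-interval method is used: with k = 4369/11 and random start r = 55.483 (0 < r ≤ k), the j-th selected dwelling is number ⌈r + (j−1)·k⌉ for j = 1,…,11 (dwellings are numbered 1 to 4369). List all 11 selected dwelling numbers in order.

j=1: r + 0k = 55.483 → ⌈·⌉ = 56
j=2: r + 1k = 452.664818… → ⌈·⌉ = 453
j=3: r + 2k = 849.846636… → ⌈·⌉ = 850
j=4: r + 3k = 1247.028454… → ⌈·⌉ = 1248
j=5: r + 4k = 1644.210272… → ⌈·⌉ = 1645
j=6: r + 5k = 2041.392090… → ⌈·⌉ = 2042
j=7: r + 6k = 2438.573909… → ⌈·⌉ = 2439
j=8: r + 7k = 2835.755727… → ⌈·⌉ = 2836
j=9: r + 8k = 3232.937545… → ⌈·⌉ = 3233
j=10: r + 9k = 3630.119363… → ⌈·⌉ = 3631
j=11: r + 10k = 4027.301181… → ⌈·⌉ = 4028

56, 453, 850, 1248, 1645, 2042, 2439, 2836, 3233, 3631, 4028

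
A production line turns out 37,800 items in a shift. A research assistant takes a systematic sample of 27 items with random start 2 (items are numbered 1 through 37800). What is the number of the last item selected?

k = 37800/27 = 1400
27th selection = r + (27−1)·k = 2 + 26×1400 = 2 + 36400 = 36402

36402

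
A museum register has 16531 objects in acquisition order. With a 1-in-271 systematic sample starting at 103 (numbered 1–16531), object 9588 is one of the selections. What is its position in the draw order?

36

k = 271
position = (9588 − 103)/271 + 1 = 9485/271 + 1 = 35 + 1 = 36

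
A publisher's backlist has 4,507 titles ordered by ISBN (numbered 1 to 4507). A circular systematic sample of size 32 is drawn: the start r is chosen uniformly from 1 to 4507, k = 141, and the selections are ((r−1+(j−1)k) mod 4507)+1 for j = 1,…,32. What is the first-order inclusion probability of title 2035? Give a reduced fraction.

For each position j, as r ranges over 1…4507 the j-th selection hits every title exactly once, so title 2035 is selected for exactly 32 of the 4507 starts.
Inclusion probability = 32/4507.

32/4507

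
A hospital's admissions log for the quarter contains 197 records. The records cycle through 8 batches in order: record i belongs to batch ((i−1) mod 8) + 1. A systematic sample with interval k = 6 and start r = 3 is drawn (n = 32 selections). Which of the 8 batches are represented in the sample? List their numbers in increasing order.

1, 3, 5, 7

Consecutive selections differ by k = 6, so their batch numbers differ by 6 mod 8 = 6.
gcd(6, 8) = 2, so the sample visits 8/2 = 4 distinct residues mod 8.
Start 3 is batch 3; the batches hit are 1, 3, 5, 7.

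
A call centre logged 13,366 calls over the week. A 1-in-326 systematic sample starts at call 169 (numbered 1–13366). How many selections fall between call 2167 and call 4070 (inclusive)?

k = 326
First selection ≥ 2167: 169 + ⌈(2167−169)/326⌉·326 = 169 + 7×326 = 2451
Last selection ≤ 4070: 169 + ⌊(4070−169)/326⌋·326 = 169 + 11×326 = 3755
Count = 11 − 7 + 1 = 5

5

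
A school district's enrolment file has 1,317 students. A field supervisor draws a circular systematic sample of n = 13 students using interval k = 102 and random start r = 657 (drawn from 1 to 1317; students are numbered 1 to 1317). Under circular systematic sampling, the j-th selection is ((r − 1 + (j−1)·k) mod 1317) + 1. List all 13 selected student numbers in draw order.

657, 759, 861, 963, 1065, 1167, 1269, 54, 156, 258, 360, 462, 564

Selection 1: 657
Selection 2: 657 + 102 = 759
Selection 3: 759 + 102 = 861
Selection 4: 861 + 102 = 963
Selection 5: 963 + 102 = 1065
Selection 6: 1065 + 102 = 1167
Selection 7: 1167 + 102 = 1269
Selection 8: 1269 + 102 = 1371 → 1371 − 1317 = 54
Selection 9: 54 + 102 = 156
Selection 10: 156 + 102 = 258
Selection 11: 258 + 102 = 360
Selection 12: 360 + 102 = 462
Selection 13: 462 + 102 = 564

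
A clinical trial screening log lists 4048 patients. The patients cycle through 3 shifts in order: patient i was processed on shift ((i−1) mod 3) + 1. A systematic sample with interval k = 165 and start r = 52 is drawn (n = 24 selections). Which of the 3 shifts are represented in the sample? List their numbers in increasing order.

Consecutive selections differ by k = 165, so their shift numbers differ by 165 mod 3 = 0.
gcd(165, 3) = 3, so the sample visits 3/3 = 1 distinct residues mod 3.
Start 52 is shift 1; the shifts hit are 1.

1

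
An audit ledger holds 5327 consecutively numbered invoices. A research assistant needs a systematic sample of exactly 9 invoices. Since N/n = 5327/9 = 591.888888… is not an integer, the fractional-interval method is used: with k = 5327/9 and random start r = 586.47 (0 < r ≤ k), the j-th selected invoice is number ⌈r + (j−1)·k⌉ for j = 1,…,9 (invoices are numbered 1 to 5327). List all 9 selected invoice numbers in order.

587, 1179, 1771, 2363, 2955, 3546, 4138, 4730, 5322

j=1: r + 0k = 586.47 → ⌈·⌉ = 587
j=2: r + 1k = 1178.358888… → ⌈·⌉ = 1179
j=3: r + 2k = 1770.247777… → ⌈·⌉ = 1771
j=4: r + 3k = 2362.136666… → ⌈·⌉ = 2363
j=5: r + 4k = 2954.025555… → ⌈·⌉ = 2955
j=6: r + 5k = 3545.914444… → ⌈·⌉ = 3546
j=7: r + 6k = 4137.803333… → ⌈·⌉ = 4138
j=8: r + 7k = 4729.692222… → ⌈·⌉ = 4730
j=9: r + 8k = 5321.581111… → ⌈·⌉ = 5322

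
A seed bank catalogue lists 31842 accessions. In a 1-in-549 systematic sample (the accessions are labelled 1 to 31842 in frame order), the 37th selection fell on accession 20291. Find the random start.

527

k = 549
r = 20291 − (37−1)×549 = 20291 − 19764 = 527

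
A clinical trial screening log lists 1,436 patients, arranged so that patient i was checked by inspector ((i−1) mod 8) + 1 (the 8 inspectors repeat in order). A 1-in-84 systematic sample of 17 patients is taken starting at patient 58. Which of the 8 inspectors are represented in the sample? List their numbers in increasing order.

Consecutive selections differ by k = 84, so their inspector numbers differ by 84 mod 8 = 4.
gcd(84, 8) = 4, so the sample visits 8/4 = 2 distinct residues mod 8.
Start 58 is inspector 2; the inspectors hit are 2, 6.

2, 6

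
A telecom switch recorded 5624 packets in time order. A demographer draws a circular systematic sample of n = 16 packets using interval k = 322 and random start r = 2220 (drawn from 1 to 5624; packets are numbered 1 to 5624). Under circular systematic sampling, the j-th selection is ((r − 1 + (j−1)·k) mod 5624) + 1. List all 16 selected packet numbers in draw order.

2220, 2542, 2864, 3186, 3508, 3830, 4152, 4474, 4796, 5118, 5440, 138, 460, 782, 1104, 1426

Selection 1: 2220
Selection 2: 2220 + 322 = 2542
Selection 3: 2542 + 322 = 2864
Selection 4: 2864 + 322 = 3186
Selection 5: 3186 + 322 = 3508
Selection 6: 3508 + 322 = 3830
Selection 7: 3830 + 322 = 4152
Selection 8: 4152 + 322 = 4474
Selection 9: 4474 + 322 = 4796
Selection 10: 4796 + 322 = 5118
Selection 11: 5118 + 322 = 5440
Selection 12: 5440 + 322 = 5762 → 5762 − 5624 = 138
Selection 13: 138 + 322 = 460
Selection 14: 460 + 322 = 782
Selection 15: 782 + 322 = 1104
Selection 16: 1104 + 322 = 1426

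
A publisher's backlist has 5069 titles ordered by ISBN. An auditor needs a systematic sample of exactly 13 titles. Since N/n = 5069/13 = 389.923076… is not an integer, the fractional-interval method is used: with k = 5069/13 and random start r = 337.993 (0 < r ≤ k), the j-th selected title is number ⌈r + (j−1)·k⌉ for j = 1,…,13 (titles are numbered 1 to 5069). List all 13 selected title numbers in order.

338, 728, 1118, 1508, 1898, 2288, 2678, 3068, 3458, 3848, 4238, 4628, 5018

j=1: r + 0k = 337.993 → ⌈·⌉ = 338
j=2: r + 1k = 727.916076… → ⌈·⌉ = 728
j=3: r + 2k = 1117.839153… → ⌈·⌉ = 1118
j=4: r + 3k = 1507.762230… → ⌈·⌉ = 1508
j=5: r + 4k = 1897.685307… → ⌈·⌉ = 1898
j=6: r + 5k = 2287.608384… → ⌈·⌉ = 2288
j=7: r + 6k = 2677.531461… → ⌈·⌉ = 2678
j=8: r + 7k = 3067.454538… → ⌈·⌉ = 3068
j=9: r + 8k = 3457.377615… → ⌈·⌉ = 3458
j=10: r + 9k = 3847.300692… → ⌈·⌉ = 3848
j=11: r + 10k = 4237.223769… → ⌈·⌉ = 4238
j=12: r + 11k = 4627.146846… → ⌈·⌉ = 4628
j=13: r + 12k = 5017.069923… → ⌈·⌉ = 5018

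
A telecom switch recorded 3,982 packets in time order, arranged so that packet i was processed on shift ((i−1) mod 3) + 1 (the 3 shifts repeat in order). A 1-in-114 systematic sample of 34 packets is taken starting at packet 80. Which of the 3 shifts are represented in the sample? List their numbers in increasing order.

2

Consecutive selections differ by k = 114, so their shift numbers differ by 114 mod 3 = 0.
gcd(114, 3) = 3, so the sample visits 3/3 = 1 distinct residues mod 3.
Start 80 is shift 2; the shifts hit are 2.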